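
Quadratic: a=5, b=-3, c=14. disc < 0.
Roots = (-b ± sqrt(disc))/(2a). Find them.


disc = (-3)^2 - 4*5*14 = 9 - 280 = -271
sqrt(|disc|) = sqrt(271) = 16.4621
Real part = 3/(2*5) = 0.3000
Imag part = 16.4621/(2*5) = 1.6462

0.3000 ± 1.6462i


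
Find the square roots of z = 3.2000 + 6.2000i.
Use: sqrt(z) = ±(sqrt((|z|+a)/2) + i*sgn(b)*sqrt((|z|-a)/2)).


|z| = sqrt(10.24+38.44) = 6.9771
sqrt((|z|+a)/2) = sqrt((6.9771+3.2)/2) = sqrt(5.0886) = 2.2558
sqrt((|z|-a)/2) = sqrt((6.9771-3.2)/2) = sqrt(1.8886) = 1.3742

±(2.2558 + 1.3742i) i.e. 2.2558 + 1.3742i and -2.2558 - 1.3742i


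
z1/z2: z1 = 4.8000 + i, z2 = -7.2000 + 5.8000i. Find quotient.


Conjugate of z2 = -7.2000 - 5.8000i
Numerator: (4.8000 + i)(-7.2000 - 5.8000i) = -28.7600 - 35.0400i
Denominator: (-7.2)^2 + 5.8^2 = 85.48
Result = (-28.7600 - 35.0400i)/85.48

-0.3365 - 0.4099i


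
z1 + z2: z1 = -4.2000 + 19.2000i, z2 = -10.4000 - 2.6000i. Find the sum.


Real: -4.2 - 10.4 = -14.6
Imag: 19.2 - 2.6 = 16.6

-14.6000 + 16.6000i


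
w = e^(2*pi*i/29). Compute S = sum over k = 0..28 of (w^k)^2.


The roots are w_k = w^k with w = e^(2*pi*i/29), and (w^k)^2 = (w^2)^k.
So S = 1 + u + u^2 + ... + u^(28) with u = w^2.
2 = 0*29 + 2, so 2 is not a multiple of 29: u = w^2 ≠ 1 (w is a primitive 29th root), while u^29 = (w^29)^2 = 1.
Geometric series: S = (1 - u^29)/(1 - u) = (1 - 1)/(1 - u) = 0

S = 0


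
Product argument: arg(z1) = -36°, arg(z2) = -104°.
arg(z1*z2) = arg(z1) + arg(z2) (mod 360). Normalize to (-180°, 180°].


arg(z1*z2) = -36° - 104° = -140°
Normalized to (-180°, 180°]: -140°

-140°


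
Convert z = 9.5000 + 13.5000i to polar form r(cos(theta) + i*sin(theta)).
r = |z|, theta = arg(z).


r = sqrt(90.25+182.25) = sqrt(272.5) = 16.5076
theta = atan2(13.5, 9.5) = 54.8658 degrees

r = 16.5076, theta = 54.8658 degrees


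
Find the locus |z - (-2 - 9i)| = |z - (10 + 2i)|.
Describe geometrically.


Equal distances means the locus is the perpendicular bisector of z1 and z2.
Midpoint = ((-2+10)/2, (-9+2)/2) = (4.0000, -3.5000)

Perpendicular bisector through (4.0000, -3.5000)


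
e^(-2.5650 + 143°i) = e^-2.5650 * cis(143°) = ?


e^-2.5650 = 0.0769
cos(143°) = -0.7986
sin(143°) = 0.6018
Real = 0.0769*(-0.7986) = -0.0614
Imag = 0.0769*0.6018 = 0.0463

-0.0614 + 0.0463i


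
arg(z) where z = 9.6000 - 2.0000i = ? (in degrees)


Re = 9.6, Im = -2
arg = atan2(-2, 9.6) = -11.7683 degrees

arg(z) = -11.7683 degrees


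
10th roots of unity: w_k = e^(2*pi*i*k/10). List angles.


The 10th roots of unity are cis(360k/10°) for k=0..9
Angle step = 360/10 = 36°
Primitive root: cis(36°)
Primitive root = 0.8090 + 0.5878i

10 roots at angles: 0°, 36°, 72°, 108°, 144°, 180°, 216°, 252°, 288°, 324°


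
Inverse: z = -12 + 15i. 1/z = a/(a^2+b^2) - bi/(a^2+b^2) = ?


|z|^2 = 144+225 = 369
1/z = (-12 - 15i)/369

1/z = -0.0325 - 0.0407i


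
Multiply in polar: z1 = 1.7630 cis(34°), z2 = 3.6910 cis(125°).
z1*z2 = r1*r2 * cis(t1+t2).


r = 1.7630 * 3.6910 = 6.5072
theta = 34° + 125° = 159° = 159° (mod 360)

6.5072 cis(159°)


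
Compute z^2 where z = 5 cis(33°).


r^2 = 5^2 = 25
n*theta = 2*33° = 66° = 66° (mod 360)
a = 25*cos(66°) = 10.1684
b = 25*sin(66°) = 22.8386

25 cis(66°) = 10.1684 + 22.8386i


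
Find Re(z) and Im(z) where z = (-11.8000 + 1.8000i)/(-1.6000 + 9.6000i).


Multiply by conjugate: (-11.8000 + 1.8000i)(-1.6000 - 9.6000i) / ((-1.6)^2 + 9.6^2)
Numerator real = -11.8*(-1.6) + 1.8*9.6 = 36.16
Numerator imag = 1.8*(-1.6) - (-11.8)*9.6 = 110.4
Denominator = 94.72
Re(z) = 36.16/94.72 = 0.3818
Im(z) = 110.4/94.72 = 1.1655

Re(z) = 0.3818, Im(z) = 1.1655


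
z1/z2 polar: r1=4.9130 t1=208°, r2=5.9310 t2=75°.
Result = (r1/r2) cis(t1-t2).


r = 4.9130 / 5.9310 = 0.8284
theta = 208° - 75° = 133° = 133° (mod 360)

0.8284 cis(133°)


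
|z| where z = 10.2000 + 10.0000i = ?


|z| = sqrt(10.2^2 + 10^2) = sqrt(104.04 + 100) = sqrt(204.04) = 14.2843

|z| = 14.2843


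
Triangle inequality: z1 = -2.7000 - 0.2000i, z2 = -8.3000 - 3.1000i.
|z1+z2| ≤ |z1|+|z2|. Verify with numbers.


|z1| = sqrt((-2.7)^2 + (-0.2)^2) = sqrt(7.33) = 2.7074
|z2| = sqrt((-8.3)^2 + (-3.1)^2) = sqrt(78.5) = 8.8600
z1+z2 = -11.0000 - 3.3000i
|z1+z2| = sqrt(131.89) = 11.4843
|z1|+|z2| = 2.7074 + 8.8600 = 11.5674

|z1+z2| = 11.4843 ≤ |z1|+|z2| = 11.5674 (verified)


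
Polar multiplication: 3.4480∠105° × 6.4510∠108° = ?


r = 3.4480 * 6.4510 = 22.2430
theta = 105° + 108° = 213° = 213° (mod 360)

22.2430 cis(213°)


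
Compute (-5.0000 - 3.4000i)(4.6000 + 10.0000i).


Real = -5*4.6 - (-3.4)*10 = -23 - (-34) = 11
Imag = -5*10 + 4.6*(-3.4) = -50 - (15.64) = -65.64

11.0000 - 65.6400i


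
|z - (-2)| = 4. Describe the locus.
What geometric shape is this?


|z - z0| = r is a circle with center z0 and radius r.
Center = (-2, 0), radius = 4

Circle with center (-2, 0) and radius 4


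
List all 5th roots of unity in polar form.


The 5th roots of unity are cis(360k/5°) for k=0..4
Angle step = 360/5 = 72°
Primitive root: cis(72°)
Primitive root = 0.3090 + 0.9511i

5 roots at angles: 0°, 72°, 144°, 216°, 288°


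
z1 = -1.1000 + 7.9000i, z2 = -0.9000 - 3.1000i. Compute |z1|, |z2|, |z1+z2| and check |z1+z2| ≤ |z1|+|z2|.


|z1| = sqrt((-1.1)^2 + 7.9^2) = sqrt(63.62) = 7.9762
|z2| = sqrt((-0.9)^2 + (-3.1)^2) = sqrt(10.42) = 3.2280
z1+z2 = -2.0000 + 4.8000i
|z1+z2| = sqrt(27.04) = 5.2000
|z1|+|z2| = 7.9762 + 3.2280 = 11.2042

|z1+z2| = 5.2000 ≤ |z1|+|z2| = 11.2042 (verified)


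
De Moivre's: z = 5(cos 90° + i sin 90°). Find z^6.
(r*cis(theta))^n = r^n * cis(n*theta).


r^6 = 5^6 = 15625
n*theta = 6*90° = 540° = 180° (mod 360)
a = 15625*cos(180°) = -15625.0000
b = 15625*sin(180°) = 0

15625 cis(180°) = -15625.0000 + 0i


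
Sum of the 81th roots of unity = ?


The sum of all 81th roots of unity is 0.
Geometric series: (1 - w^81)/(1 - w) = (1-1)/(1-w) = 0 since w^81 = 1, w ≠ 1.
Alternatively: coefficient of z^80 in z^81 - 1 is 0.

0


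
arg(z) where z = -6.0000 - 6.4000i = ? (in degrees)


Re = -6, Im = -6.4
arg = atan2(-6.4, -6) = -133.1524 degrees

arg(z) = -133.1524 degrees


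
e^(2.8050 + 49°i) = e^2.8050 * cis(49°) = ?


e^2.8050 = 16.52708
cos(49°) = 0.656059
sin(49°) = 0.7547096
Real = 16.52708*0.656059 = 10.8427
Imag = 16.52708*0.7547096 = 12.4731

10.8427 + 12.4731i


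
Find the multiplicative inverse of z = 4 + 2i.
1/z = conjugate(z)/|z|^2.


|z|^2 = 16+4 = 20
1/z = (4 - 2i)/20

1/z = 0.2000 - 0.1000i


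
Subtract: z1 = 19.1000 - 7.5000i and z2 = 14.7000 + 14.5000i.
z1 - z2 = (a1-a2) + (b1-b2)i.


Real: 19.1 - 14.7 = 4.4
Imag: -7.5 - 14.5 = -22

4.4000 - 22.0000i


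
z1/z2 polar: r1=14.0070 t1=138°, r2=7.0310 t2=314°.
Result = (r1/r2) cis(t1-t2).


r = 14.0070 / 7.0310 = 1.9922
theta = 138° - 314° = -176° = 184° (mod 360)

1.9922 cis(184°)


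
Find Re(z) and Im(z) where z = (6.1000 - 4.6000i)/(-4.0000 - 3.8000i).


Multiply by conjugate: (6.1000 - 4.6000i)(-4.0000 + 3.8000i) / ((-4)^2 + (-3.8)^2)
Numerator real = 6.1*(-4) - (4.6)*(-3.8) = -6.92
Numerator imag = -4.6*(-4) - 6.1*(-3.8) = 41.58
Denominator = 30.44
Re(z) = -6.92/30.44 = -0.2273
Im(z) = 41.58/30.44 = 1.3660

Re(z) = -0.2273, Im(z) = 1.3660


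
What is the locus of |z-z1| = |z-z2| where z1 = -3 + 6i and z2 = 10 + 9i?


Equal distances means the locus is the perpendicular bisector of z1 and z2.
Midpoint = ((-3+10)/2, (6+9)/2) = (3.5000, 7.5000)

Perpendicular bisector through (3.5000, 7.5000)


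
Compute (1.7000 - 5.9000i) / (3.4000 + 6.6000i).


Conjugate of z2 = 3.4000 - 6.6000i
Numerator: (1.7000 - 5.9000i)(3.4000 - 6.6000i) = -33.1600 - 31.2800i
Denominator: 3.4^2 + 6.6^2 = 55.12
Result = (-33.1600 - 31.2800i)/55.12

-0.6016 - 0.5675i


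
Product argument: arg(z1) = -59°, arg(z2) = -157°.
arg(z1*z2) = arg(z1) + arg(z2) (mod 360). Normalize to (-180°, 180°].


arg(z1*z2) = -59° - 157° = -216°
Normalized to (-180°, 180°]: 144°

144°


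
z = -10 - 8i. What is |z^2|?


|z| = sqrt(100+64) = sqrt(164) = 12.8062
|z^2| = |z|^2 = (sqrt(164))^2 = 164

|z^2| = 164


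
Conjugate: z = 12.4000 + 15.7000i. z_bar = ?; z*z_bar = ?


z_bar = 12.4000 - 15.7000i
z*z_bar = 12.4^2 + 15.7^2 = 153.76 + 246.49 = 400.25

z_bar = 12.4000 - 15.7000i, z*z_bar = 400.25


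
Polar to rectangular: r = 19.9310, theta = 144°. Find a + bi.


a = 19.9310*cos(144°) = 19.9310*(-0.809017) = -16.1245
b = 19.9310*sin(144°) = 19.9310*0.587785 = 11.7151

-16.1245 + 11.7151i


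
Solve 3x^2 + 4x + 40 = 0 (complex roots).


disc = 4^2 - 4*3*40 = 16 - 480 = -464
sqrt(|disc|) = sqrt(464) = 21.5407
Real part = -4/(2*3) = -0.6667
Imag part = 21.5407/(2*3) = 3.5901

-0.6667 ± 3.5901i


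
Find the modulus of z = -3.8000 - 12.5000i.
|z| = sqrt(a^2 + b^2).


|z| = sqrt((-3.8)^2 + (-12.5)^2) = sqrt(14.44 + 156.25) = sqrt(170.69) = 13.0648

|z| = 13.0648


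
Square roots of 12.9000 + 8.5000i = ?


|z| = sqrt(166.41+72.25) = 15.4486
sqrt((|z|+a)/2) = sqrt((15.4486+12.9)/2) = sqrt(14.1743) = 3.7649
sqrt((|z|-a)/2) = sqrt((15.4486-12.9)/2) = sqrt(1.2743) = 1.1289

±(3.7649 + 1.1289i) i.e. 3.7649 + 1.1289i and -3.7649 - 1.1289i


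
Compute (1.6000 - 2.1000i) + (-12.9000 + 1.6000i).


Real: 1.6 - 12.9 = -11.3
Imag: -2.1 + 1.6 = -0.5

-11.3000 - 0.5000i


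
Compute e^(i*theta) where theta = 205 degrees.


cos(205°) = -0.9063
sin(205°) = -0.4226

e^(i*205°) = -0.9063 - 0.4226i


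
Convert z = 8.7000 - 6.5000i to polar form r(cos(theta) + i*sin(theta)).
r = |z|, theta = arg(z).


r = sqrt(75.69+42.25) = sqrt(117.94) = 10.8600
theta = atan2(-6.5, 8.7) = -36.7644 degrees

r = 10.8600, theta = -36.7644 degrees


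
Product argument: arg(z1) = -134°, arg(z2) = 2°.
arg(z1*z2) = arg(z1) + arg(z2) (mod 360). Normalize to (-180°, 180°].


arg(z1*z2) = -134° + 2° = -132°
Normalized to (-180°, 180°]: -132°

-132°


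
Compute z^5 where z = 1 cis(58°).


r^5 = 1^5 = 1
n*theta = 5*58° = 290° = 290° (mod 360)
a = 1*cos(290°) = 0.3420
b = 1*sin(290°) = -0.9397

1 cis(290°) = 0.3420 - 0.9397i


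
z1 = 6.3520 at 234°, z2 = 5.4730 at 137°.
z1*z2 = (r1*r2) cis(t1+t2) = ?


r = 6.3520 * 5.4730 = 34.7645
theta = 234° + 137° = 371° = 11° (mod 360)

34.7645 cis(11°)


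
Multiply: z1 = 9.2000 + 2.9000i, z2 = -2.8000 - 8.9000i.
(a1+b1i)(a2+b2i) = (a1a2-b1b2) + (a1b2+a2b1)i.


Real = 9.2*(-2.8) - 2.9*(-8.9) = -25.76 - (-25.81) = 0.05
Imag = 9.2*(-8.9) - (2.8)*2.9 = -81.88 - (8.12) = -90

0.0500 - 90.0000i


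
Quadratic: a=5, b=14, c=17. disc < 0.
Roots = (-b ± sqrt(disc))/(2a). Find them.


disc = 14^2 - 4*5*17 = 196 - 340 = -144
sqrt(|disc|) = sqrt(144) = 12.0000
Real part = -14/(2*5) = -1.4000
Imag part = 12.0000/(2*5) = 1.2000

-1.4000 ± 1.2000i


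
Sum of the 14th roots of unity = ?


The sum of all 14th roots of unity is 0.
Geometric series: (1 - w^14)/(1 - w) = (1-1)/(1-w) = 0 since w^14 = 1, w ≠ 1.
Alternatively: coefficient of z^13 in z^14 - 1 is 0.

0


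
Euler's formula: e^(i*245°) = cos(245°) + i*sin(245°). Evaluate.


cos(245°) = -0.4226
sin(245°) = -0.9063

e^(i*245°) = -0.4226 - 0.9063i


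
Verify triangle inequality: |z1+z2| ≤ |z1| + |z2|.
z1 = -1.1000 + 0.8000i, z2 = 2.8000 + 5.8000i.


|z1| = sqrt((-1.1)^2 + 0.8^2) = sqrt(1.85) = 1.3601
|z2| = sqrt(2.8^2 + 5.8^2) = sqrt(41.48) = 6.4405
z1+z2 = 1.7000 + 6.6000i
|z1+z2| = sqrt(46.45) = 6.8154
|z1|+|z2| = 1.3601 + 6.4405 = 7.8006

|z1+z2| = 6.8154 ≤ |z1|+|z2| = 7.8006 (verified)


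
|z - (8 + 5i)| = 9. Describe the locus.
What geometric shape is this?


|z - z0| = r is a circle with center z0 and radius r.
Center = (8, 5), radius = 9

Circle with center (8, 5) and radius 9


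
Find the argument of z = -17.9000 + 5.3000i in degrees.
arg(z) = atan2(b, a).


Re = -17.9, Im = 5.3
arg = atan2(5.3, -17.9) = 163.5065 degrees

arg(z) = 163.5065 degrees


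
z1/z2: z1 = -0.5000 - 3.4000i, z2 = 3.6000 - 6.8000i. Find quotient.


Conjugate of z2 = 3.6000 + 6.8000i
Numerator: (-0.5000 - 3.4000i)(3.6000 + 6.8000i) = 21.3200 - 15.6400i
Denominator: 3.6^2 + (-6.8)^2 = 59.2
Result = (21.3200 - 15.6400i)/59.2

0.3601 - 0.2642i


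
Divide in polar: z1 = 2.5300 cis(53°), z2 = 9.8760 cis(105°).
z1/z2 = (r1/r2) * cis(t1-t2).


r = 2.5300 / 9.8760 = 0.2562
theta = 53° - 105° = -52° = 308° (mod 360)

0.2562 cis(308°)


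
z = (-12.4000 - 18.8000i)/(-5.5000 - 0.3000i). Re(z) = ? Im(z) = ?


Multiply by conjugate: (-12.4000 - 18.8000i)(-5.5000 + 0.3000i) / ((-5.5)^2 + (-0.3)^2)
Numerator real = -12.4*(-5.5) - (18.8)*(-0.3) = 73.84
Numerator imag = -18.8*(-5.5) - (-12.4)*(-0.3) = 99.68
Denominator = 30.34
Re(z) = 73.84/30.34 = 2.4338
Im(z) = 99.68/30.34 = 3.2854

Re(z) = 2.4338, Im(z) = 3.2854


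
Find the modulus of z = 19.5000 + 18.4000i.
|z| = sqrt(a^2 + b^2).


|z| = sqrt(19.5^2 + 18.4^2) = sqrt(380.25 + 338.56) = sqrt(718.81) = 26.8106

|z| = 26.8106


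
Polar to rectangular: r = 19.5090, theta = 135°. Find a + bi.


a = 19.5090*cos(135°) = 19.5090*(-0.7071068) = -13.7949
b = 19.5090*sin(135°) = 19.5090*0.7071068 = 13.7949

-13.7949 + 13.7949i


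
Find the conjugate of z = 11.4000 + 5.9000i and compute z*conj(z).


z_bar = 11.4000 - 5.9000i
z*z_bar = 11.4^2 + 5.9^2 = 129.96 + 34.81 = 164.77

z_bar = 11.4000 - 5.9000i, z*z_bar = 164.77


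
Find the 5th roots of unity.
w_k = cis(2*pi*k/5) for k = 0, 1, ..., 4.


The 5th roots of unity are cis(360k/5°) for k=0..4
Angle step = 360/5 = 72°
Primitive root: cis(72°)
Primitive root = 0.3090 + 0.9511i

5 roots at angles: 0°, 72°, 144°, 216°, 288°


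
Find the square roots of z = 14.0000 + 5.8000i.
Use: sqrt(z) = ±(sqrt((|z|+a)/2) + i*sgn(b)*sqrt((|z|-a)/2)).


|z| = sqrt(196+33.64) = 15.1539
sqrt((|z|+a)/2) = sqrt((15.1539+14)/2) = sqrt(14.5769) = 3.8180
sqrt((|z|-a)/2) = sqrt((15.1539-14)/2) = sqrt(0.5769) = 0.7596

±(3.8180 + 0.7596i) i.e. 3.8180 + 0.7596i and -3.8180 - 0.7596i


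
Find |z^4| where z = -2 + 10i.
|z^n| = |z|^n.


|z| = sqrt(4+100) = sqrt(104) = 10.1980
|z^4| = |z|^4 = (sqrt(104))^4 = 104^2 = 10816

|z^4| = 10816


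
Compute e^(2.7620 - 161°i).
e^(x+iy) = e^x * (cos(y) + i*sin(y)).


e^2.7620 = 15.8315
cos(-161°) = -0.94552
sin(-161°) = -0.325568
Real = 15.8315*(-0.94552) = -14.9690
Imag = 15.8315*(-0.325568) = -5.1542

-14.9690 - 5.1542i


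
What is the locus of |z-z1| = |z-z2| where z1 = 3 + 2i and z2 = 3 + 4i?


Equal distances means the locus is the perpendicular bisector of z1 and z2.
Midpoint = ((3+3)/2, (2+4)/2) = (3.0000, 3.0000)

Perpendicular bisector through (3.0000, 3.0000)


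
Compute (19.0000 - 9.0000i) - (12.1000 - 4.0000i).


Real: 19 - 12.1 = 6.9
Imag: -9 + 4 = -5

6.9000 - 5.0000i


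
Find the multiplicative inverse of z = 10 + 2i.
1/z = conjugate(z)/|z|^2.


|z|^2 = 100+4 = 104
1/z = (10 - 2i)/104

1/z = 0.0962 - 0.0192i


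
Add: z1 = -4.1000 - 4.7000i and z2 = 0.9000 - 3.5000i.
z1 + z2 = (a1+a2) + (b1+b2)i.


Real: -4.1 + 0.9 = -3.2
Imag: -4.7 - 3.5 = -8.2

-3.2000 - 8.2000i


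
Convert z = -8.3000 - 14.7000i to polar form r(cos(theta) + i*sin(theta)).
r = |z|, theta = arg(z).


r = sqrt(68.89+216.09) = sqrt(284.98) = 16.8814
theta = atan2(-14.7, -8.3) = -119.4502 degrees

r = 16.8814, theta = -119.4502 degrees


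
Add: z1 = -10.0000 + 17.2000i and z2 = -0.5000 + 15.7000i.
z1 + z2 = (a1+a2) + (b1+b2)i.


Real: -10 - 0.5 = -10.5
Imag: 17.2 + 15.7 = 32.9

-10.5000 + 32.9000i


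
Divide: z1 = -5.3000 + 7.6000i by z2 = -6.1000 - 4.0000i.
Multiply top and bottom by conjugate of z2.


Conjugate of z2 = -6.1000 + 4.0000i
Numerator: (-5.3000 + 7.6000i)(-6.1000 + 4.0000i) = 1.9300 - 67.5600i
Denominator: (-6.1)^2 + (-4)^2 = 53.21
Result = (1.9300 - 67.5600i)/53.21

0.0363 - 1.2697i


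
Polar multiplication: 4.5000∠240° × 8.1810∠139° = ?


r = 4.5000 * 8.1810 = 36.8145
theta = 240° + 139° = 379° = 19° (mod 360)

36.8145 cis(19°)


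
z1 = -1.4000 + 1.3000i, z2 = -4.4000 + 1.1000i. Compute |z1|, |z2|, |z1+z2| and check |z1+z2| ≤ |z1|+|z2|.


|z1| = sqrt((-1.4)^2 + 1.3^2) = sqrt(3.65) = 1.9105
|z2| = sqrt((-4.4)^2 + 1.1^2) = sqrt(20.57) = 4.5354
z1+z2 = -5.8000 + 2.4000i
|z1+z2| = sqrt(39.4) = 6.2769
|z1|+|z2| = 1.9105 + 4.5354 = 6.4459

|z1+z2| = 6.2769 ≤ |z1|+|z2| = 6.4459 (verified)


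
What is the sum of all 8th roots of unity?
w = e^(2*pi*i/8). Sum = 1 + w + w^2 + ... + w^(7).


The sum of all 8th roots of unity is 0.
Geometric series: (1 - w^8)/(1 - w) = (1-1)/(1-w) = 0 since w^8 = 1, w ≠ 1.
Alternatively: coefficient of z^7 in z^8 - 1 is 0.

0


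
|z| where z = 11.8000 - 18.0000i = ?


|z| = sqrt(11.8^2 + (-18)^2) = sqrt(139.24 + 324) = sqrt(463.24) = 21.5230

|z| = 21.5230


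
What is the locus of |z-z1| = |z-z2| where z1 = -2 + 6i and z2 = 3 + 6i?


Equal distances means the locus is the perpendicular bisector of z1 and z2.
Midpoint = ((-2+3)/2, (6+6)/2) = (0.5000, 6.0000)

Perpendicular bisector through (0.5000, 6.0000)


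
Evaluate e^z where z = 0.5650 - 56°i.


e^0.5650 = 1.7594
cos(-56°) = 0.5592
sin(-56°) = -0.82904
Real = 1.7594*0.5592 = 0.9839
Imag = 1.7594*(-0.82904) = -1.4586

0.9839 - 1.4586i


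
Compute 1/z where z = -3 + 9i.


|z|^2 = 9+81 = 90
1/z = (-3 - 9i)/90

1/z = -0.0333 - 0.1000i


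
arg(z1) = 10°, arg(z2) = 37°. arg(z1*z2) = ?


arg(z1*z2) = 10° + 37° = 47°
Normalized to (-180°, 180°]: 47°

47°


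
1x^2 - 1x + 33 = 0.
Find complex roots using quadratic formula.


disc = (-1)^2 - 4*1*33 = 1 - 132 = -131
sqrt(|disc|) = sqrt(131) = 11.4455
Real part = 1/(2*1) = 0.5000
Imag part = 11.4455/(2*1) = 5.7228

0.5000 ± 5.7228i


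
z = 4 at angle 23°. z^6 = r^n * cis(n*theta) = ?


r^6 = 4^6 = 4096
n*theta = 6*23° = 138° = 138° (mod 360)
a = 4096*cos(138°) = -3043.9212
b = 4096*sin(138°) = 2740.7590

4096 cis(138°) = -3043.9212 + 2740.7590i


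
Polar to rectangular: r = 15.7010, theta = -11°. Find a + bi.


a = 15.7010*cos(-11°) = 15.7010*0.981627 = 15.4125
b = 15.7010*sin(-11°) = 15.7010*(-0.19081) = -2.9959

15.4125 - 2.9959i


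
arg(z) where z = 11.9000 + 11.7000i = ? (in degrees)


Re = 11.9, Im = 11.7
arg = atan2(11.7, 11.9) = 44.5145 degrees

arg(z) = 44.5145 degrees


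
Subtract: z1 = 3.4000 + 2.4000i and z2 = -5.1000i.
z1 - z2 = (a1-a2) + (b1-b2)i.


Real: 3.4 - 0 = 3.4
Imag: 2.4 + 5.1 = 7.5

3.4000 + 7.5000i


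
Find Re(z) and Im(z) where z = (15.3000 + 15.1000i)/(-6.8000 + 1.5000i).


Multiply by conjugate: (15.3000 + 15.1000i)(-6.8000 - 1.5000i) / ((-6.8)^2 + 1.5^2)
Numerator real = 15.3*(-6.8) + 15.1*1.5 = -81.39
Numerator imag = 15.1*(-6.8) - 15.3*1.5 = -125.63
Denominator = 48.49
Re(z) = -81.39/48.49 = -1.6785
Im(z) = -125.63/48.49 = -2.5908

Re(z) = -1.6785, Im(z) = -2.5908


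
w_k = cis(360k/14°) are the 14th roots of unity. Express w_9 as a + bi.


Angle = 360*9/14 = 231.4286°
a = cos(231.4286°) = -0.6235
b = sin(231.4286°) = -0.7818

-0.6235 - 0.7818i


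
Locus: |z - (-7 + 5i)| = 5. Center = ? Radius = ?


|z - z0| = r is a circle with center z0 and radius r.
Center = (-7, 5), radius = 5

Circle with center (-7, 5) and radius 5


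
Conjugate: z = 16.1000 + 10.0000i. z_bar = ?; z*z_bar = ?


z_bar = 16.1000 - 10.0000i
z*z_bar = 16.1^2 + 10^2 = 259.21 + 100 = 359.21

z_bar = 16.1000 - 10.0000i, z*z_bar = 359.21


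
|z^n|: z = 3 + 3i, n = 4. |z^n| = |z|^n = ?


|z| = sqrt(9+9) = sqrt(18) = 4.2426
|z^4| = |z|^4 = (sqrt(18))^4 = 18^2 = 324

|z^4| = 324


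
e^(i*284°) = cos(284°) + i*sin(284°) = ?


cos(284°) = 0.2419
sin(284°) = -0.9703

e^(i*284°) = 0.2419 - 0.9703i


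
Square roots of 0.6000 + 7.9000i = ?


|z| = sqrt(0.36+62.41) = 7.9228
sqrt((|z|+a)/2) = sqrt((7.9228+0.6)/2) = sqrt(4.2614) = 2.0643
sqrt((|z|-a)/2) = sqrt((7.9228-0.6)/2) = sqrt(3.6614) = 1.9135

±(2.0643 + 1.9135i) i.e. 2.0643 + 1.9135i and -2.0643 - 1.9135i


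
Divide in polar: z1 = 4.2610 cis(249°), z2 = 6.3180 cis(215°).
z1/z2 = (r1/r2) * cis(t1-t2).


r = 4.2610 / 6.3180 = 0.6744
theta = 249° - 215° = 34° = 34° (mod 360)

0.6744 cis(34°)


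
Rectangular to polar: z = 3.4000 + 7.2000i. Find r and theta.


r = sqrt(11.56+51.84) = sqrt(63.4) = 7.9624
theta = atan2(7.2, 3.4) = 64.7223 degrees

r = 7.9624, theta = 64.7223 degrees


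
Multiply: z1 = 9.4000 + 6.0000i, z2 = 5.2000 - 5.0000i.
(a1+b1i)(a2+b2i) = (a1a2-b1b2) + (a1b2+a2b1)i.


Real = 9.4*5.2 - 6*(-5) = 48.88 - (-30) = 78.88
Imag = 9.4*(-5) + 5.2*6 = -47 + 31.2 = -15.8

78.8800 - 15.8000i


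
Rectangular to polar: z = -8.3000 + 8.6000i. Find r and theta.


r = sqrt(68.89+73.96) = sqrt(142.85) = 11.9520
theta = atan2(8.6, -8.3) = 133.9830 degrees

r = 11.9520, theta = 133.9830 degrees


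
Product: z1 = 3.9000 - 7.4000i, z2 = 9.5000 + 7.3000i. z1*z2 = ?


Real = 3.9*9.5 - (-7.4)*7.3 = 37.05 - (-54.02) = 91.07
Imag = 3.9*7.3 + 9.5*(-7.4) = 28.47 - (70.3) = -41.83

91.0700 - 41.8300i


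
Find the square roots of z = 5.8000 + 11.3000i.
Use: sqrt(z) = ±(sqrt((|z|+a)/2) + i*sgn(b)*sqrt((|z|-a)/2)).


|z| = sqrt(33.64+127.69) = 12.7016
sqrt((|z|+a)/2) = sqrt((12.7016+5.8)/2) = sqrt(9.2508) = 3.0415
sqrt((|z|-a)/2) = sqrt((12.7016-5.8)/2) = sqrt(3.4508) = 1.8576

±(3.0415 + 1.8576i) i.e. 3.0415 + 1.8576i and -3.0415 - 1.8576i


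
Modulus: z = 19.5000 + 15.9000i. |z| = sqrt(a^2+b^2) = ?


|z| = sqrt(19.5^2 + 15.9^2) = sqrt(380.25 + 252.81) = sqrt(633.06) = 25.1607

|z| = 25.1607


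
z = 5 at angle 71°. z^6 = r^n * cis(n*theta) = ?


r^6 = 5^6 = 15625
n*theta = 6*71° = 426° = 66° (mod 360)
a = 15625*cos(66°) = 6355.2600
b = 15625*sin(66°) = 14274.1478

15625 cis(66°) = 6355.2600 + 14274.1478i


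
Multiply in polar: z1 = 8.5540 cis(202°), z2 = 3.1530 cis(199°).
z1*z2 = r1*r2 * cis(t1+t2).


r = 8.5540 * 3.1530 = 26.9708
theta = 202° + 199° = 401° = 41° (mod 360)

26.9708 cis(41°)


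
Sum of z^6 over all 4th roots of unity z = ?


The roots are w_k = w^k with w = e^(2*pi*i/4), and (w^k)^6 = (w^6)^k.
So S = 1 + u + u^2 + ... + u^(3) with u = w^6.
6 = 1*4 + 2, so 6 is not a multiple of 4: u = (w^4)^1 * w^2 = w^2 ≠ 1 (w is a primitive 4th root), while u^4 = (w^4)^6 = 1.
Geometric series: S = (1 - u^4)/(1 - u) = (1 - 1)/(1 - u) = 0

S = 0


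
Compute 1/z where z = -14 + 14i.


|z|^2 = 196+196 = 392
1/z = (-14 - 14i)/392

1/z = -0.0357 - 0.0357i


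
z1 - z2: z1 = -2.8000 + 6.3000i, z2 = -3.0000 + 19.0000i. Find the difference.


Real: -2.8 + 3 = 0.2
Imag: 6.3 - 19 = -12.7

0.2000 - 12.7000i


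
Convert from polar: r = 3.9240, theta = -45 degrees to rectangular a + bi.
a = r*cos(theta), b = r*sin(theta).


a = 3.9240*cos(-45°) = 3.9240*0.7071 = 2.7747
b = 3.9240*sin(-45°) = 3.9240*(-0.7071) = -2.7747

2.7747 - 2.7747i


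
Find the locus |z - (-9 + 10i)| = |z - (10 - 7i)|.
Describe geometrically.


Equal distances means the locus is the perpendicular bisector of z1 and z2.
Midpoint = ((-9+10)/2, (10+(-7))/2) = (0.5000, 1.5000)

Perpendicular bisector through (0.5000, 1.5000)


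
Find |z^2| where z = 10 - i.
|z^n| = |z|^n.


|z| = sqrt(100+1) = sqrt(101) = 10.0499
|z^2| = |z|^2 = (sqrt(101))^2 = 101

|z^2| = 101


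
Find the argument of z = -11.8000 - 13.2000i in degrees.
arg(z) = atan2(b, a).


Re = -11.8, Im = -13.2
arg = atan2(-13.2, -11.8) = -131.7948 degrees

arg(z) = -131.7948 degrees


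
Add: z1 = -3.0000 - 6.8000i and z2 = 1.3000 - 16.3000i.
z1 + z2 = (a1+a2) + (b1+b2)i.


Real: -3 + 1.3 = -1.7
Imag: -6.8 - 16.3 = -23.1

-1.7000 - 23.1000i


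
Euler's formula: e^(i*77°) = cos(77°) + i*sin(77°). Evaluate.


cos(77°) = 0.2250
sin(77°) = 0.9744

e^(i*77°) = 0.2250 + 0.9744i


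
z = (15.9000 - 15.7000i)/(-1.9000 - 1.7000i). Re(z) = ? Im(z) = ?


Multiply by conjugate: (15.9000 - 15.7000i)(-1.9000 + 1.7000i) / ((-1.9)^2 + (-1.7)^2)
Numerator real = 15.9*(-1.9) - (15.7)*(-1.7) = -3.52
Numerator imag = -15.7*(-1.9) - 15.9*(-1.7) = 56.86
Denominator = 6.5
Re(z) = -3.52/6.5 = -0.5415
Im(z) = 56.86/6.5 = 8.7477

Re(z) = -0.5415, Im(z) = 8.7477


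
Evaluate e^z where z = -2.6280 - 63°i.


e^-2.6280 = 0.072223
cos(-63°) = 0.454
sin(-63°) = -0.891
Real = 0.072223*0.454 = 0.0328
Imag = 0.072223*(-0.891) = -0.0644

0.0328 - 0.0644i


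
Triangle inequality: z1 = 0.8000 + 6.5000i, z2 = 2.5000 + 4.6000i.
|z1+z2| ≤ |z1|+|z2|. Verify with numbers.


|z1| = sqrt(0.8^2 + 6.5^2) = sqrt(42.89) = 6.5490
|z2| = sqrt(2.5^2 + 4.6^2) = sqrt(27.41) = 5.2355
z1+z2 = 3.3000 + 11.1000i
|z1+z2| = sqrt(134.1) = 11.5802
|z1|+|z2| = 6.5490 + 5.2355 = 11.7845

|z1+z2| = 11.5802 ≤ |z1|+|z2| = 11.7845 (verified)


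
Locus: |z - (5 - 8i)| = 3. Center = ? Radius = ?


|z - z0| = r is a circle with center z0 and radius r.
Center = (5, -8), radius = 3

Circle with center (5, -8) and radius 3


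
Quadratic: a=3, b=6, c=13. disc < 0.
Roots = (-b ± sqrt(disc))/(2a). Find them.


disc = 6^2 - 4*3*13 = 36 - 156 = -120
sqrt(|disc|) = sqrt(120) = 10.9545
Real part = -6/(2*3) = -1.0000
Imag part = 10.9545/(2*3) = 1.8257

-1.0000 ± 1.8257i


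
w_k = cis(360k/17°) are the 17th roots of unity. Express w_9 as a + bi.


Angle = 360*9/17 = 190.5882°
a = cos(190.5882°) = -0.9830
b = sin(190.5882°) = -0.1837

-0.9830 - 0.1837i


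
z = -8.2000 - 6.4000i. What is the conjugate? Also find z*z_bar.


z_bar = -8.2000 + 6.4000i
z*z_bar = (-8.2)^2 + (-6.4)^2 = 67.24 + 40.96 = 108.2

z_bar = -8.2000 + 6.4000i, z*z_bar = 108.2


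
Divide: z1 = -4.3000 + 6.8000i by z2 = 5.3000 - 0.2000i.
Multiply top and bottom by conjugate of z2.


Conjugate of z2 = 5.3000 + 0.2000i
Numerator: (-4.3000 + 6.8000i)(5.3000 + 0.2000i) = -24.1500 + 35.1800i
Denominator: 5.3^2 + (-0.2)^2 = 28.13
Result = (-24.1500 + 35.1800i)/28.13

-0.8585 + 1.2506i


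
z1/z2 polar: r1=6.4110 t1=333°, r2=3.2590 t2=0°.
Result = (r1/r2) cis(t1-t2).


r = 6.4110 / 3.2590 = 1.9672
theta = 333° - 0° = 333° = 333° (mod 360)

1.9672 cis(333°)


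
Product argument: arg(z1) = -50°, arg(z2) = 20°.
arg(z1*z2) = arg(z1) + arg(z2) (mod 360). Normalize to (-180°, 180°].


arg(z1*z2) = -50° + 20° = -30°
Normalized to (-180°, 180°]: -30°

-30°


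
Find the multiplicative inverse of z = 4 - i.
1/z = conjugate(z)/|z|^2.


|z|^2 = 16+1 = 17
1/z = (4 + 1i)/17

1/z = 0.2353 + 0.0588i


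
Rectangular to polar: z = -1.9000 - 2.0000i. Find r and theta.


r = sqrt(3.61+4) = sqrt(7.61) = 2.7586
theta = atan2(-2, -1.9) = -133.5312 degrees

r = 2.7586, theta = -133.5312 degrees


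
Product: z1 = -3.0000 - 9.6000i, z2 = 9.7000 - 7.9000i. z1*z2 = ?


Real = -3*9.7 - (-9.6)*(-7.9) = -29.1 - 75.84 = -104.94
Imag = -3*(-7.9) + 9.7*(-9.6) = 23.7 - (93.12) = -69.42

-104.9400 - 69.4200i


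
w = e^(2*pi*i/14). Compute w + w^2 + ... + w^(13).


With w = e^(2*pi*i/14), all 14 of the 14th roots of unity w^0 = 1, w, ..., w^(13) sum to 0: 1 + w + ... + w^(13) = (1 - w^14)/(1 - w) = 0 since w^14 = 1, w ≠ 1.
Removing the root 1: w + w^2 + ... + w^(13) = 0 - 1 = -1

Sum = -1


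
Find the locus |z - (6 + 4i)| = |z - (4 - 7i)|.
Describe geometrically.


Equal distances means the locus is the perpendicular bisector of z1 and z2.
Midpoint = ((6+4)/2, (4+(-7))/2) = (5.0000, -1.5000)

Perpendicular bisector through (5.0000, -1.5000)


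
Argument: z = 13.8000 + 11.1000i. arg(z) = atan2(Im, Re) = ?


Re = 13.8, Im = 11.1
arg = atan2(11.1, 13.8) = 38.8114 degrees

arg(z) = 38.8114 degrees


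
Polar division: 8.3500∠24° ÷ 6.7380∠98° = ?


r = 8.3500 / 6.7380 = 1.2392
theta = 24° - 98° = -74° = 286° (mod 360)

1.2392 cis(286°)


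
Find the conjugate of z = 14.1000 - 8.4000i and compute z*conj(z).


z_bar = 14.1000 + 8.4000i
z*z_bar = 14.1^2 + (-8.4)^2 = 198.81 + 70.56 = 269.37

z_bar = 14.1000 + 8.4000i, z*z_bar = 269.37


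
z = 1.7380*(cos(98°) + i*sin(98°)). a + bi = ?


a = 1.7380*cos(98°) = 1.7380*(-0.1392) = -0.2419
b = 1.7380*sin(98°) = 1.7380*0.9903 = 1.7211

-0.2419 + 1.7211i


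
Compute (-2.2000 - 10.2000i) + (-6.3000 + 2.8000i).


Real: -2.2 - 6.3 = -8.5
Imag: -10.2 + 2.8 = -7.4

-8.5000 - 7.4000i


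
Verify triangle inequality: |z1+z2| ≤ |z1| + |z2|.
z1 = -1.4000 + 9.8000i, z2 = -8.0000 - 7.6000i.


|z1| = sqrt((-1.4)^2 + 9.8^2) = sqrt(98) = 9.8995
|z2| = sqrt((-8)^2 + (-7.6)^2) = sqrt(121.76) = 11.0345
z1+z2 = -9.4000 + 2.2000i
|z1+z2| = sqrt(93.2) = 9.6540
|z1|+|z2| = 9.8995 + 11.0345 = 20.9340

|z1+z2| = 9.6540 ≤ |z1|+|z2| = 20.9340 (verified)


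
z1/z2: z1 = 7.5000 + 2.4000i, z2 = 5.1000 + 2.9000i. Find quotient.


Conjugate of z2 = 5.1000 - 2.9000i
Numerator: (7.5000 + 2.4000i)(5.1000 - 2.9000i) = 45.2100 - 9.5100i
Denominator: 5.1^2 + 2.9^2 = 34.42
Result = (45.2100 - 9.5100i)/34.42

1.3135 - 0.2763i


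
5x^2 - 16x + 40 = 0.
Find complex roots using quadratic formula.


disc = (-16)^2 - 4*5*40 = 256 - 800 = -544
sqrt(|disc|) = sqrt(544) = 23.3238
Real part = 16/(2*5) = 1.6000
Imag part = 23.3238/(2*5) = 2.3324

1.6000 ± 2.3324i


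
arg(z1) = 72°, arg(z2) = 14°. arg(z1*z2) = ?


arg(z1*z2) = 72° + 14° = 86°
Normalized to (-180°, 180°]: 86°

86°


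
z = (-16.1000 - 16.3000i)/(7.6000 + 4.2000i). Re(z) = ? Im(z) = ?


Multiply by conjugate: (-16.1000 - 16.3000i)(7.6000 - 4.2000i) / (7.6^2 + 4.2^2)
Numerator real = -16.1*7.6 - (16.3)*4.2 = -190.82
Numerator imag = -16.3*7.6 - (-16.1)*4.2 = -56.26
Denominator = 75.4
Re(z) = -190.82/75.4 = -2.5308
Im(z) = -56.26/75.4 = -0.7462

Re(z) = -2.5308, Im(z) = -0.7462


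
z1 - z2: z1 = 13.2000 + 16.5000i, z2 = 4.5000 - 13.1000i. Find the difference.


Real: 13.2 - 4.5 = 8.7
Imag: 16.5 + 13.1 = 29.6

8.7000 + 29.6000i


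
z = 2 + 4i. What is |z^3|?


|z| = sqrt(4+16) = sqrt(20) = 4.4721
|z^3| = |z|^3 = (sqrt(20))^3 = 20*sqrt(20)

|z^3| = 20*sqrt(20) ≈ 89.4427


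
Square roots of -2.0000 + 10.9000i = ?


|z| = sqrt(4+118.81) = 11.0820
sqrt((|z|+a)/2) = sqrt((11.0820+(-2))/2) = sqrt(4.5410) = 2.1310
sqrt((|z|-a)/2) = sqrt((11.0820-(-2))/2) = sqrt(6.5410) = 2.5575

±(2.1310 + 2.5575i) i.e. 2.1310 + 2.5575i and -2.1310 - 2.5575i


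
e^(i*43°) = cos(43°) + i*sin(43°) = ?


cos(43°) = 0.7314
sin(43°) = 0.6820

e^(i*43°) = 0.7314 + 0.6820i


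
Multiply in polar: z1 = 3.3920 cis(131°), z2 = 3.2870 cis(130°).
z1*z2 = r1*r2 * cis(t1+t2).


r = 3.3920 * 3.2870 = 11.1495
theta = 131° + 130° = 261° = 261° (mod 360)

11.1495 cis(261°)


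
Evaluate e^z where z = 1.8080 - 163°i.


e^1.8080 = 6.09824
cos(-163°) = -0.956305
sin(-163°) = -0.292372
Real = 6.09824*(-0.956305) = -5.8318
Imag = 6.09824*(-0.292372) = -1.7830

-5.8318 - 1.7830i


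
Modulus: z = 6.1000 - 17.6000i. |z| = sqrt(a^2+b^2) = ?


|z| = sqrt(6.1^2 + (-17.6)^2) = sqrt(37.21 + 309.76) = sqrt(346.97) = 18.6271

|z| = 18.6271


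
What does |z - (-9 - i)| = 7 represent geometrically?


|z - z0| = r is a circle with center z0 and radius r.
Center = (-9, -1), radius = 7

Circle with center (-9, -1) and radius 7


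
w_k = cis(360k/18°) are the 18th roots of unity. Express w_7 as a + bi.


Angle = 360*7/18 = 140°
a = cos(140°) = -0.7660
b = sin(140°) = 0.6428

-0.7660 + 0.6428i


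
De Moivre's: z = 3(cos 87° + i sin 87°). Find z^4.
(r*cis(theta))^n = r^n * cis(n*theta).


r^4 = 3^4 = 81
n*theta = 4*87° = 348° = 348° (mod 360)
a = 81*cos(348°) = 79.2300
b = 81*sin(348°) = -16.8408

81 cis(348°) = 79.2300 - 16.8408i


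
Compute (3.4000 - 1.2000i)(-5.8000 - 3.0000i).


Real = 3.4*(-5.8) - (-1.2)*(-3) = -19.72 - 3.6 = -23.32
Imag = 3.4*(-3) - (5.8)*(-1.2) = -10.2 + 6.96 = -3.24

-23.3200 - 3.2400i


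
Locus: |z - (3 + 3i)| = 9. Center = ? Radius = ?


|z - z0| = r is a circle with center z0 and radius r.
Center = (3, 3), radius = 9

Circle with center (3, 3) and radius 9


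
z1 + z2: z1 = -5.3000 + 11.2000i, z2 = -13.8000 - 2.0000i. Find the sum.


Real: -5.3 - 13.8 = -19.1
Imag: 11.2 - 2 = 9.2

-19.1000 + 9.2000i


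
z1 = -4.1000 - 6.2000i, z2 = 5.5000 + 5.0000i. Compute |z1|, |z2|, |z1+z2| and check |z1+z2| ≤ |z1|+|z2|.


|z1| = sqrt((-4.1)^2 + (-6.2)^2) = sqrt(55.25) = 7.4330
|z2| = sqrt(5.5^2 + 5^2) = sqrt(55.25) = 7.4330
z1+z2 = 1.4000 - 1.2000i
|z1+z2| = sqrt(3.4) = 1.8439
|z1|+|z2| = 7.4330 + 7.4330 = 14.8660

|z1+z2| = 1.8439 ≤ |z1|+|z2| = 14.8660 (verified)


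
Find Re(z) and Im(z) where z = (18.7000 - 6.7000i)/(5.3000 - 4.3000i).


Multiply by conjugate: (18.7000 - 6.7000i)(5.3000 + 4.3000i) / (5.3^2 + (-4.3)^2)
Numerator real = 18.7*5.3 - (6.7)*(-4.3) = 127.92
Numerator imag = -6.7*5.3 - 18.7*(-4.3) = 44.9
Denominator = 46.58
Re(z) = 127.92/46.58 = 2.7462
Im(z) = 44.9/46.58 = 0.9639

Re(z) = 2.7462, Im(z) = 0.9639


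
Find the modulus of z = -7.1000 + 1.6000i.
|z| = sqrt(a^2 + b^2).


|z| = sqrt((-7.1)^2 + 1.6^2) = sqrt(50.41 + 2.56) = sqrt(52.97) = 7.2780

|z| = 7.2780


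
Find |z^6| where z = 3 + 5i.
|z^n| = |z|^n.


|z| = sqrt(9+25) = sqrt(34) = 5.8310
|z^6| = |z|^6 = (sqrt(34))^6 = 34^3 = 39304

|z^6| = 39304


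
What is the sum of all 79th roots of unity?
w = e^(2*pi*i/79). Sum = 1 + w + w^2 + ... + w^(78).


The sum of all 79th roots of unity is 0.
Geometric series: (1 - w^79)/(1 - w) = (1-1)/(1-w) = 0 since w^79 = 1, w ≠ 1.
Alternatively: coefficient of z^78 in z^79 - 1 is 0.

0


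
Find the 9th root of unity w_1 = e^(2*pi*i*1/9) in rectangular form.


Angle = 360*1/9 = 40°
a = cos(40°) = 0.7660
b = sin(40°) = 0.6428

0.7660 + 0.6428i


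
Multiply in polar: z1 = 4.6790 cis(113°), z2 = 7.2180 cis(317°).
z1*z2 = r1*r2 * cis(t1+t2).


r = 4.6790 * 7.2180 = 33.7730
theta = 113° + 317° = 430° = 70° (mod 360)

33.7730 cis(70°)


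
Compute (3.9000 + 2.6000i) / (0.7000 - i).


Conjugate of z2 = 0.7000 + i
Numerator: (3.9000 + 2.6000i)(0.7000 + i) = 0.1300 + 5.7200i
Denominator: 0.7^2 + (-1)^2 = 1.49
Result = (0.1300 + 5.7200i)/1.49

0.0872 + 3.8389i


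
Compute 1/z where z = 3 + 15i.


|z|^2 = 9+225 = 234
1/z = (3 - 15i)/234

1/z = 0.0128 - 0.0641i


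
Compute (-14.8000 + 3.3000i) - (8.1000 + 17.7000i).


Real: -14.8 - 8.1 = -22.9
Imag: 3.3 - 17.7 = -14.4

-22.9000 - 14.4000i


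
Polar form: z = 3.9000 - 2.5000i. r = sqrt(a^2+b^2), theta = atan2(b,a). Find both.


r = sqrt(15.21+6.25) = sqrt(21.46) = 4.6325
theta = atan2(-2.5, 3.9) = -32.6609 degrees

r = 4.6325, theta = -32.6609 degrees


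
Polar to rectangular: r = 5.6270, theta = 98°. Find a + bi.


a = 5.6270*cos(98°) = 5.6270*(-0.13917) = -0.7831
b = 5.6270*sin(98°) = 5.6270*0.99027 = 5.5722

-0.7831 + 5.5722i


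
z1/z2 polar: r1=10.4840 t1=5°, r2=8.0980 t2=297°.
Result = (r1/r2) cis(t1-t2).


r = 10.4840 / 8.0980 = 1.2946
theta = 5° - 297° = -292° = 68° (mod 360)

1.2946 cis(68°)


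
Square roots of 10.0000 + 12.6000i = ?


|z| = sqrt(100+158.76) = 16.0860
sqrt((|z|+a)/2) = sqrt((16.0860+10)/2) = sqrt(13.0430) = 3.6115
sqrt((|z|-a)/2) = sqrt((16.0860-10)/2) = sqrt(3.0430) = 1.7444

±(3.6115 + 1.7444i) i.e. 3.6115 + 1.7444i and -3.6115 - 1.7444i


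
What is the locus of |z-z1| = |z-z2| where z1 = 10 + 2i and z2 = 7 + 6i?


Equal distances means the locus is the perpendicular bisector of z1 and z2.
Midpoint = ((10+7)/2, (2+6)/2) = (8.5000, 4.0000)

Perpendicular bisector through (8.5000, 4.0000)


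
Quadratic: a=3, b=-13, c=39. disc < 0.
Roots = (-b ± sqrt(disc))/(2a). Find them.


disc = (-13)^2 - 4*3*39 = 169 - 468 = -299
sqrt(|disc|) = sqrt(299) = 17.2916
Real part = 13/(2*3) = 2.1667
Imag part = 17.2916/(2*3) = 2.8819

2.1667 ± 2.8819i


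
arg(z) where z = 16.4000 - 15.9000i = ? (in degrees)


Re = 16.4, Im = -15.9
arg = atan2(-15.9, 16.4) = -44.1131 degrees

arg(z) = -44.1131 degrees


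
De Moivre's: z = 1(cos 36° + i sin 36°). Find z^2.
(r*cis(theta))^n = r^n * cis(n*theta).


r^2 = 1^2 = 1
n*theta = 2*36° = 72° = 72° (mod 360)
a = 1*cos(72°) = 0.3090
b = 1*sin(72°) = 0.9511

1 cis(72°) = 0.3090 + 0.9511i


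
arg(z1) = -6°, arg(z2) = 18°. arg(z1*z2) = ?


arg(z1*z2) = -6° + 18° = 12°
Normalized to (-180°, 180°]: 12°

12°


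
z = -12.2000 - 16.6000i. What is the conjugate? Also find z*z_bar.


z_bar = -12.2000 + 16.6000i
z*z_bar = (-12.2)^2 + (-16.6)^2 = 148.84 + 275.56 = 424.4

z_bar = -12.2000 + 16.6000i, z*z_bar = 424.4


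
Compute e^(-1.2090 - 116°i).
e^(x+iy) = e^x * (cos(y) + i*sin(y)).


e^-1.2090 = 0.2985
cos(-116°) = -0.4384
sin(-116°) = -0.8988
Real = 0.2985*(-0.4384) = -0.1309
Imag = 0.2985*(-0.8988) = -0.2683

-0.1309 - 0.2683i


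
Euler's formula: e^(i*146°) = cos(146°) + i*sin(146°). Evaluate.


cos(146°) = -0.8290
sin(146°) = 0.5592

e^(i*146°) = -0.8290 + 0.5592i


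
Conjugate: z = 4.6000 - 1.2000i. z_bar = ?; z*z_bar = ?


z_bar = 4.6000 + 1.2000i
z*z_bar = 4.6^2 + (-1.2)^2 = 21.16 + 1.44 = 22.6

z_bar = 4.6000 + 1.2000i, z*z_bar = 22.6


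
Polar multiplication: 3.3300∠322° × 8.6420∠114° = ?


r = 3.3300 * 8.6420 = 28.7779
theta = 322° + 114° = 436° = 76° (mod 360)

28.7779 cis(76°)


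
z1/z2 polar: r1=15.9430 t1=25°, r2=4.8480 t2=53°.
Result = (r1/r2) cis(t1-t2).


r = 15.9430 / 4.8480 = 3.2886
theta = 25° - 53° = -28° = 332° (mod 360)

3.2886 cis(332°)


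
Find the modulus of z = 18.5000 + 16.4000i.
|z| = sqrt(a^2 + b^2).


|z| = sqrt(18.5^2 + 16.4^2) = sqrt(342.25 + 268.96) = sqrt(611.21) = 24.7227

|z| = 24.7227


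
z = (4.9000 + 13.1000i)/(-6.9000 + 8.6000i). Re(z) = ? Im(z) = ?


Multiply by conjugate: (4.9000 + 13.1000i)(-6.9000 - 8.6000i) / ((-6.9)^2 + 8.6^2)
Numerator real = 4.9*(-6.9) + 13.1*8.6 = 78.85
Numerator imag = 13.1*(-6.9) - 4.9*8.6 = -132.53
Denominator = 121.57
Re(z) = 78.85/121.57 = 0.6486
Im(z) = -132.53/121.57 = -1.0902

Re(z) = 0.6486, Im(z) = -1.0902


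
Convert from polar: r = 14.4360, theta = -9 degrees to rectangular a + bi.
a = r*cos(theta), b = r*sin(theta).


a = 14.4360*cos(-9°) = 14.4360*0.98769 = 14.2583
b = 14.4360*sin(-9°) = 14.4360*(-0.156434) = -2.2583

14.2583 - 2.2583i


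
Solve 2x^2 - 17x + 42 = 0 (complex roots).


disc = (-17)^2 - 4*2*42 = 289 - 336 = -47
sqrt(|disc|) = sqrt(47) = 6.8557
Real part = 17/(2*2) = 4.2500
Imag part = 6.8557/(2*2) = 1.7139

4.2500 ± 1.7139i


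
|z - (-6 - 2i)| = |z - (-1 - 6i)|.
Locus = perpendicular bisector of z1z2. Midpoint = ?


Equal distances means the locus is the perpendicular bisector of z1 and z2.
Midpoint = ((-6+(-1))/2, (-2+(-6))/2) = (-3.5000, -4.0000)

Perpendicular bisector through (-3.5000, -4.0000)


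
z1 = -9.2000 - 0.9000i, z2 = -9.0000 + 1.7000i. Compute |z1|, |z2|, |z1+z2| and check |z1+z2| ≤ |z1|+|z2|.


|z1| = sqrt((-9.2)^2 + (-0.9)^2) = sqrt(85.45) = 9.2439
|z2| = sqrt((-9)^2 + 1.7^2) = sqrt(83.89) = 9.1591
z1+z2 = -18.2000 + 0.8000i
|z1+z2| = sqrt(331.88) = 18.2176
|z1|+|z2| = 9.2439 + 9.1591 = 18.4030

|z1+z2| = 18.2176 ≤ |z1|+|z2| = 18.4030 (verified)


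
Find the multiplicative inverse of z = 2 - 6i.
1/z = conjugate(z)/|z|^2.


|z|^2 = 4+36 = 40
1/z = (2 + 6i)/40

1/z = 0.0500 + 0.1500i


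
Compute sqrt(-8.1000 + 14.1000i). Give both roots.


|z| = sqrt(65.61+198.81) = 16.2610
sqrt((|z|+a)/2) = sqrt((16.2610+(-8.1))/2) = sqrt(4.0805) = 2.0200
sqrt((|z|-a)/2) = sqrt((16.2610-(-8.1))/2) = sqrt(12.1805) = 3.4901

±(2.0200 + 3.4901i) i.e. 2.0200 + 3.4901i and -2.0200 - 3.4901i


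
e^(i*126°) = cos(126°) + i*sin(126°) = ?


cos(126°) = -0.5878
sin(126°) = 0.8090

e^(i*126°) = -0.5878 + 0.8090i


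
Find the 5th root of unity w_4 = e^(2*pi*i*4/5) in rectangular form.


Angle = 360*4/5 = 288°
a = cos(288°) = 0.3090
b = sin(288°) = -0.9511

0.3090 - 0.9511i
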